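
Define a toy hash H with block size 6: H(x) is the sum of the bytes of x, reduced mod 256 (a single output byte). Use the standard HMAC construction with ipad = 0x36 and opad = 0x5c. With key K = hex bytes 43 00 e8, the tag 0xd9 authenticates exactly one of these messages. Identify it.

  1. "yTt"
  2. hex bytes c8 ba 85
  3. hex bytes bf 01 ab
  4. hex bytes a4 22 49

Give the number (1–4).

3

Key hex bytes 43 00 e8 is 3 bytes ≤ B = 6; zero-pad to 6 bytes: K' = 43 00 e8 00 00 00.
K' ⊕ ipad = 75 36 de 36 36 36; K' ⊕ opad = 1f 5c b4 5c 5c 5c.
m1: inner = H(75 36 de 36 36 36 79 54 74) = 6c; tag = H(1f 5c b4 5c 5c 5c 6c) = af
m2: inner = H(75 36 de 36 36 36 c8 ba 85) = 32; tag = H(1f 5c b4 5c 5c 5c 32) = 75
m3: inner = H(75 36 de 36 36 36 bf 01 ab) = 96; tag = H(1f 5c b4 5c 5c 5c 96) = d9 ← matches
m4: inner = H(75 36 de 36 36 36 a4 22 49) = 3a; tag = H(1f 5c b4 5c 5c 5c 3a) = 7d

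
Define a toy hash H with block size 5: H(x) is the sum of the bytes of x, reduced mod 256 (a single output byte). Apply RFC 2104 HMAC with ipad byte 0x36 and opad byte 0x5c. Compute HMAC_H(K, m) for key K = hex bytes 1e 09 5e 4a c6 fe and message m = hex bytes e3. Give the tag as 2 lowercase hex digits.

Key hex bytes 1e 09 5e 4a c6 fe is 6 bytes > B = 5, so hash it first: H(key) = 93, then zero-pad to 5 bytes: K' = 93 00 00 00 00.
K' ⊕ ipad = a5 36 36 36 36.  K' ⊕ opad = cf 5c 5c 5c 5c.
Inner input = (K'⊕ipad) ∥ m = a5 36 36 36 36 ∥ e3.
Inner hash: sum = 165+54+54+54+54+227 = 608; mod 256 = 96 → 60.
Outer input = (K'⊕opad) ∥ inner = cf 5c 5c 5c 5c ∥ 60.
Outer hash (tag): sum = 207+92+92+92+92+96 = 671; mod 256 = 159 → 9f.

9f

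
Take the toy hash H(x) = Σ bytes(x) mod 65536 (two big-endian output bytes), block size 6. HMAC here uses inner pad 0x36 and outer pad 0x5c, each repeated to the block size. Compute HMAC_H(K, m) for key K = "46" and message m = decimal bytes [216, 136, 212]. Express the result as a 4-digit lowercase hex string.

0253

Key "46" = 34 36 is 2 bytes ≤ B = 6; zero-pad to 6 bytes: K' = 34 36 00 00 00 00.
K' ⊕ ipad = 02 00 36 36 36 36.  K' ⊕ opad = 68 6a 5c 5c 5c 5c.
Inner input = (K'⊕ipad) ∥ m = 02 00 36 36 36 36 ∥ d8 88 d4.
Inner hash: sum = 2+0+54+54+54+54+216+136+212 = 782 → 03 0e.
Outer input = (K'⊕opad) ∥ inner = 68 6a 5c 5c 5c 5c ∥ 03 0e.
Outer hash (tag): sum = 104+106+92+92+92+92+3+14 = 595 → 02 53.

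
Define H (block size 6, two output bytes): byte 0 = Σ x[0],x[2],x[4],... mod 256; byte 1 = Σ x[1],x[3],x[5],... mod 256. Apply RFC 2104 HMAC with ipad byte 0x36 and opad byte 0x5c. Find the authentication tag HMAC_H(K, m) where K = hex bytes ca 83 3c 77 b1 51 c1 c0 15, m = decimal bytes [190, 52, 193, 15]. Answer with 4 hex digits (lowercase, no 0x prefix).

2ffb

Key hex bytes ca 83 3c 77 b1 51 c1 c0 15 is 9 bytes > B = 6, so hash it first: H(key) = 8d 0b, then zero-pad to 6 bytes: K' = 8d 0b 00 00 00 00.
K' ⊕ ipad = bb 3d 36 36 36 36.  K' ⊕ opad = d1 57 5c 5c 5c 5c.
Inner input = (K'⊕ipad) ∥ m = bb 3d 36 36 36 36 ∥ be 34 c1 0f.
Inner hash: even-index sum = 678 mod 256 = 166; odd-index sum = 236 mod 256 = 236 → a6 ec.
Outer input = (K'⊕opad) ∥ inner = d1 57 5c 5c 5c 5c ∥ a6 ec.
Outer hash (tag): even-index sum = 559 mod 256 = 47; odd-index sum = 507 mod 256 = 251 → 2f fb.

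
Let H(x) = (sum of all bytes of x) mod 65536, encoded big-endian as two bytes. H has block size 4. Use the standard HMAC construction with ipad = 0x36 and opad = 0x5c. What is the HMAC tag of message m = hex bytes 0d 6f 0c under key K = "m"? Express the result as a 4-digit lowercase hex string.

Key "m" = 6d is 1 byte ≤ B = 4; zero-pad to 4 bytes: K' = 6d 00 00 00.
K' ⊕ ipad = 5b 36 36 36.  K' ⊕ opad = 31 5c 5c 5c.
Inner input = (K'⊕ipad) ∥ m = 5b 36 36 36 ∥ 0d 6f 0c.
Inner hash: sum = 91+54+54+54+13+111+12 = 389 → 01 85.
Outer input = (K'⊕opad) ∥ inner = 31 5c 5c 5c ∥ 01 85.
Outer hash (tag): sum = 49+92+92+92+1+133 = 459 → 01 cb.

01cb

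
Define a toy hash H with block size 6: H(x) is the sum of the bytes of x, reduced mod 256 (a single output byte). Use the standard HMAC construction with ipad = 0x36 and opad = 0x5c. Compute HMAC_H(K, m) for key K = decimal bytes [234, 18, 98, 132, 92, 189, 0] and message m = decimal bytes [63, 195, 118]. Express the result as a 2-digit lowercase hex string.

Key decimal bytes [234, 18, 98, 132, 92, 189, 0] = ea 12 62 84 5c bd 00 is 7 bytes > B = 6, so hash it first: H(key) = fb, then zero-pad to 6 bytes: K' = fb 00 00 00 00 00.
K' ⊕ ipad = cd 36 36 36 36 36.  K' ⊕ opad = a7 5c 5c 5c 5c 5c.
Inner input = (K'⊕ipad) ∥ m = cd 36 36 36 36 36 ∥ 3f c3 76.
Inner hash: sum = 205+54+54+54+54+54+63+195+118 = 851; mod 256 = 83 → 53.
Outer input = (K'⊕opad) ∥ inner = a7 5c 5c 5c 5c 5c ∥ 53.
Outer hash (tag): sum = 167+92+92+92+92+92+83 = 710; mod 256 = 198 → c6.

c6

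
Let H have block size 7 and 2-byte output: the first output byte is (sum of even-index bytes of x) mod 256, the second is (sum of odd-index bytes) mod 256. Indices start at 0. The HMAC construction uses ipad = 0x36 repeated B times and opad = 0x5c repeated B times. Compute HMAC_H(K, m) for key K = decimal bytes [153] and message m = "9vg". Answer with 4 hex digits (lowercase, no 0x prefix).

Key decimal bytes [153] = 99 is 1 byte ≤ B = 7; zero-pad to 7 bytes: K' = 99 00 00 00 00 00 00.
K' ⊕ ipad = af 36 36 36 36 36 36.  K' ⊕ opad = c5 5c 5c 5c 5c 5c 5c.
Inner input = (K'⊕ipad) ∥ m = af 36 36 36 36 36 36 ∥ 39 76 67.
Inner hash: even-index sum = 455 mod 256 = 199; odd-index sum = 322 mod 256 = 66 → c7 42.
Outer input = (K'⊕opad) ∥ inner = c5 5c 5c 5c 5c 5c 5c ∥ c7 42.
Outer hash (tag): even-index sum = 539 mod 256 = 27; odd-index sum = 475 mod 256 = 219 → 1b db.

1bdb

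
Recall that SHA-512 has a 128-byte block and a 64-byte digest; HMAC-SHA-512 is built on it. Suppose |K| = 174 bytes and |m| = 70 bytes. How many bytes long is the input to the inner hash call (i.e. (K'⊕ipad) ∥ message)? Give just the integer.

Key is 174 > 128 bytes, so it is hashed to 64 bytes then zero-padded to 128: |K'| = 128.
Inner input = (K'⊕ipad) ∥ m → 128 + 70 = 198 bytes.

198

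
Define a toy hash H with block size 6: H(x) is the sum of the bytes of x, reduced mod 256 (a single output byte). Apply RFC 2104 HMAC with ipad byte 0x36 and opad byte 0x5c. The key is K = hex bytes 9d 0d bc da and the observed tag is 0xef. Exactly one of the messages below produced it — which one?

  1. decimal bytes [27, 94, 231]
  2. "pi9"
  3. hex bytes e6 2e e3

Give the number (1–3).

3

Key hex bytes 9d 0d bc da is 4 bytes ≤ B = 6; zero-pad to 6 bytes: K' = 9d 0d bc da 00 00.
K' ⊕ ipad = ab 3b 8a ec 36 36; K' ⊕ opad = c1 51 e0 86 5c 5c.
m1: inner = H(ab 3b 8a ec 36 36 1b 5e e7) = 28; tag = H(c1 51 e0 86 5c 5c 28) = 58
m2: inner = H(ab 3b 8a ec 36 36 70 69 39) = da; tag = H(c1 51 e0 86 5c 5c da) = 0a
m3: inner = H(ab 3b 8a ec 36 36 e6 2e e3) = bf; tag = H(c1 51 e0 86 5c 5c bf) = ef ← matches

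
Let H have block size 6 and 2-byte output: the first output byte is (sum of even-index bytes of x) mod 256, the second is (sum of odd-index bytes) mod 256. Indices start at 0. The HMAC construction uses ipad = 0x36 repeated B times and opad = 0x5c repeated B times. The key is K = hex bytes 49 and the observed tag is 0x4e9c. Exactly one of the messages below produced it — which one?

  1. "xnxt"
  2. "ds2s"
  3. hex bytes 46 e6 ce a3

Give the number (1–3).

2

Key hex bytes 49 is 1 byte ≤ B = 6; zero-pad to 6 bytes: K' = 49 00 00 00 00 00.
K' ⊕ ipad = 7f 36 36 36 36 36; K' ⊕ opad = 15 5c 5c 5c 5c 5c.
m1: inner = H(7f 36 36 36 36 36 78 6e 78 74) = db 84; tag = H(15 5c 5c 5c 5c 5c db 84) = a898
m2: inner = H(7f 36 36 36 36 36 64 73 32 73) = 81 88; tag = H(15 5c 5c 5c 5c 5c 81 88) = 4e9c ← matches
m3: inner = H(7f 36 36 36 36 36 46 e6 ce a3) = ff 2b; tag = H(15 5c 5c 5c 5c 5c ff 2b) = cc3f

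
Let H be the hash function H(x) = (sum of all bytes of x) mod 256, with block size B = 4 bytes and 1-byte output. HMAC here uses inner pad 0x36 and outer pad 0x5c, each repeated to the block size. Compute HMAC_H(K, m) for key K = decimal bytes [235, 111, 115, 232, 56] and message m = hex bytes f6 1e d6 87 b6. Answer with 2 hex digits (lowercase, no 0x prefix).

69

Key decimal bytes [235, 111, 115, 232, 56] = eb 6f 73 e8 38 is 5 bytes > B = 4, so hash it first: H(key) = ed, then zero-pad to 4 bytes: K' = ed 00 00 00.
K' ⊕ ipad = db 36 36 36.  K' ⊕ opad = b1 5c 5c 5c.
Inner input = (K'⊕ipad) ∥ m = db 36 36 36 ∥ f6 1e d6 87 b6.
Inner hash: sum = 219+54+54+54+246+30+214+135+182 = 1188; mod 256 = 164 → a4.
Outer input = (K'⊕opad) ∥ inner = b1 5c 5c 5c ∥ a4.
Outer hash (tag): sum = 177+92+92+92+164 = 617; mod 256 = 105 → 69.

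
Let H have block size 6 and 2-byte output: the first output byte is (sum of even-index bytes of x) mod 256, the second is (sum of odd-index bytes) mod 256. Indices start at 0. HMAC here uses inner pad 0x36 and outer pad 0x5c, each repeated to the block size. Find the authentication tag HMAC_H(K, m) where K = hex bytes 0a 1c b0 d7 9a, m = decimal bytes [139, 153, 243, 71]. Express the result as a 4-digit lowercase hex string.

Key hex bytes 0a 1c b0 d7 9a is 5 bytes ≤ B = 6; zero-pad to 6 bytes: K' = 0a 1c b0 d7 9a 00.
K' ⊕ ipad = 3c 2a 86 e1 ac 36.  K' ⊕ opad = 56 40 ec 8b c6 5c.
Inner input = (K'⊕ipad) ∥ m = 3c 2a 86 e1 ac 36 ∥ 8b 99 f3 47.
Inner hash: even-index sum = 748 mod 256 = 236; odd-index sum = 545 mod 256 = 33 → ec 21.
Outer input = (K'⊕opad) ∥ inner = 56 40 ec 8b c6 5c ∥ ec 21.
Outer hash (tag): even-index sum = 756 mod 256 = 244; odd-index sum = 328 mod 256 = 72 → f4 48.

f448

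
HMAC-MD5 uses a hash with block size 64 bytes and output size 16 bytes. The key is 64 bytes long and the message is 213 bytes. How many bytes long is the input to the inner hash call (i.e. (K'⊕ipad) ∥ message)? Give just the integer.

277

Key is 64 ≤ 64 bytes, zero-padded: |K'| = 64.
Inner input = (K'⊕ipad) ∥ m → 64 + 213 = 277 bytes.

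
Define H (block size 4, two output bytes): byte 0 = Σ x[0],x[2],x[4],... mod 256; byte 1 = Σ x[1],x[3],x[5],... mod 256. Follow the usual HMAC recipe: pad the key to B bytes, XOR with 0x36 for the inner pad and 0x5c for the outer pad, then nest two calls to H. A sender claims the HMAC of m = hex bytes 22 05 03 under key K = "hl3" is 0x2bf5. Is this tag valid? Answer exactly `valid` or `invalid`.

Key "hl3" = 68 6c 33 is 3 bytes ≤ B = 4; zero-pad to 4 bytes: K' = 68 6c 33 00.
K' ⊕ ipad = 5e 5a 05 36; K' ⊕ opad = 34 30 6f 5c.
Inner hash: even-index sum = 136 mod 256 = 136; odd-index sum = 149 mod 256 = 149 → 88 95.
Outer hash (recomputed tag): even-index sum = 299 mod 256 = 43; odd-index sum = 289 mod 256 = 33 → 2b 21.
Recomputed tag = 2b21; claimed = 2bf5 → mismatch.

invalid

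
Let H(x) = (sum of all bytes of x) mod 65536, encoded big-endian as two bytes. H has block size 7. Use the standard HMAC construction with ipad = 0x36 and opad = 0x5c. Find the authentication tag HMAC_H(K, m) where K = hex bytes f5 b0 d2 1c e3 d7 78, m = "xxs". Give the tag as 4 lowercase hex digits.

Key hex bytes f5 b0 d2 1c e3 d7 78 is exactly B = 7 bytes: K' = f5 b0 d2 1c e3 d7 78.
K' ⊕ ipad = c3 86 e4 2a d5 e1 4e.  K' ⊕ opad = a9 ec 8e 40 bf 8b 24.
Inner input = (K'⊕ipad) ∥ m = c3 86 e4 2a d5 e1 4e ∥ 78 78 73.
Inner hash: sum = 195+134+228+42+213+225+78+120+120+115 = 1470 → 05 be.
Outer input = (K'⊕opad) ∥ inner = a9 ec 8e 40 bf 8b 24 ∥ 05 be.
Outer hash (tag): sum = 169+236+142+64+191+139+36+5+190 = 1172 → 04 94.

0494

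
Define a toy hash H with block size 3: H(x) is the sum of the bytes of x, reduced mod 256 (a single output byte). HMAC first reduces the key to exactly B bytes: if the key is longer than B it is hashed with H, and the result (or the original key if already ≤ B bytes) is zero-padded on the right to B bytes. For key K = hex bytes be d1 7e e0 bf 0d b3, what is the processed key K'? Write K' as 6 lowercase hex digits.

|K| = 7 > B = 3, so first hash the key.
H(K): sum = 190+209+126+224+191+13+179 = 1132; mod 256 = 108 → 6c.
Zero-pad H(K) = 6c to 3 bytes: K' = 6c 00 00.

6c0000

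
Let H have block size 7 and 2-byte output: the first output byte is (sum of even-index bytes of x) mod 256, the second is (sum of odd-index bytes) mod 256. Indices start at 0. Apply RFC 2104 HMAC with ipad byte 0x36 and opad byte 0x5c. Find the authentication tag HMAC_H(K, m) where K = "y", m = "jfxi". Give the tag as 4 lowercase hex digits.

Key "y" = 79 is 1 byte ≤ B = 7; zero-pad to 7 bytes: K' = 79 00 00 00 00 00 00.
K' ⊕ ipad = 4f 36 36 36 36 36 36.  K' ⊕ opad = 25 5c 5c 5c 5c 5c 5c.
Inner input = (K'⊕ipad) ∥ m = 4f 36 36 36 36 36 36 ∥ 6a 66 78 69.
Inner hash: even-index sum = 448 mod 256 = 192; odd-index sum = 388 mod 256 = 132 → c0 84.
Outer input = (K'⊕opad) ∥ inner = 25 5c 5c 5c 5c 5c 5c ∥ c0 84.
Outer hash (tag): even-index sum = 445 mod 256 = 189; odd-index sum = 468 mod 256 = 212 → bd d4.

bdd4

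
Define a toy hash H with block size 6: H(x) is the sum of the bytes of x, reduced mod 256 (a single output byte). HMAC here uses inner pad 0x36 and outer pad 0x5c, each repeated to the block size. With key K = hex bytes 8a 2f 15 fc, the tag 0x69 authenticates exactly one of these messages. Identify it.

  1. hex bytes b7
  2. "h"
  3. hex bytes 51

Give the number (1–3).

Key hex bytes 8a 2f 15 fc is 4 bytes ≤ B = 6; zero-pad to 6 bytes: K' = 8a 2f 15 fc 00 00.
K' ⊕ ipad = bc 19 23 ca 36 36; K' ⊕ opad = d6 73 49 a0 5c 5c.
m1: inner = H(bc 19 23 ca 36 36 b7) = e5; tag = H(d6 73 49 a0 5c 5c e5) = cf
m2: inner = H(bc 19 23 ca 36 36 68) = 96; tag = H(d6 73 49 a0 5c 5c 96) = 80
m3: inner = H(bc 19 23 ca 36 36 51) = 7f; tag = H(d6 73 49 a0 5c 5c 7f) = 69 ← matches

3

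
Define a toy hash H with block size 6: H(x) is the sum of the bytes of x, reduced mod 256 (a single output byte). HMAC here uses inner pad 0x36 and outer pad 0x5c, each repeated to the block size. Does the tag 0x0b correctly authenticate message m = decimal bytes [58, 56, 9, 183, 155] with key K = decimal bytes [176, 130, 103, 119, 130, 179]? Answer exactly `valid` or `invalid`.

invalid

Key decimal bytes [176, 130, 103, 119, 130, 179] = b0 82 67 77 82 b3 is exactly B = 6 bytes: K' = b0 82 67 77 82 b3.
K' ⊕ ipad = 86 b4 51 41 b4 85; K' ⊕ opad = ec de 3b 2b de ef.
Inner hash: sum = 134+180+81+65+180+133+58+56+9+183+155 = 1234; mod 256 = 210 → d2.
Outer hash (recomputed tag): sum = 236+222+59+43+222+239+210 = 1231; mod 256 = 207 → cf.
Recomputed tag = cf; claimed = 0b → mismatch.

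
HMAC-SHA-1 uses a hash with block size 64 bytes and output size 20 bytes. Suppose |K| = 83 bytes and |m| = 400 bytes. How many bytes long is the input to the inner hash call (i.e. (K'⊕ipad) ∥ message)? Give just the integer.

464

Key is 83 > 64 bytes, so it is hashed to 20 bytes then zero-padded to 64: |K'| = 64.
Inner input = (K'⊕ipad) ∥ m → 64 + 400 = 464 bytes.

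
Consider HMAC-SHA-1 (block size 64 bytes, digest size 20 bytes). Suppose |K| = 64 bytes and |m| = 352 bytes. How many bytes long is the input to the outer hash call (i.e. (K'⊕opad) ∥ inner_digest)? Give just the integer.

Key is 64 ≤ 64 bytes, zero-padded: |K'| = 64.
Outer input = (K'⊕opad) ∥ H(inner) → 64 + 20 = 84 bytes.

84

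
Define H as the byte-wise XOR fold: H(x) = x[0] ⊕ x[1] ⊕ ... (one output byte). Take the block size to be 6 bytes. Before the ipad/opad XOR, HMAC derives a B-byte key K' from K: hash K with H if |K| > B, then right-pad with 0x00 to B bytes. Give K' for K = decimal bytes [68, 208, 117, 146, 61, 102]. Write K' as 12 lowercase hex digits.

44d075923d66

Key decimal bytes [68, 208, 117, 146, 61, 102] = 44 d0 75 92 3d 66 is exactly B = 6 bytes: K' = 44 d0 75 92 3d 66.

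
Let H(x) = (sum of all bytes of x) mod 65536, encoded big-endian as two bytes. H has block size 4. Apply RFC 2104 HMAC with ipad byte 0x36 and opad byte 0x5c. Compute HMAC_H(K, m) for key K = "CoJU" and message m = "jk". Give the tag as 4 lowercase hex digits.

Key "CoJU" = 43 6f 4a 55 is exactly B = 4 bytes: K' = 43 6f 4a 55.
K' ⊕ ipad = 75 59 7c 63.  K' ⊕ opad = 1f 33 16 09.
Inner input = (K'⊕ipad) ∥ m = 75 59 7c 63 ∥ 6a 6b.
Inner hash: sum = 117+89+124+99+106+107 = 642 → 02 82.
Outer input = (K'⊕opad) ∥ inner = 1f 33 16 09 ∥ 02 82.
Outer hash (tag): sum = 31+51+22+9+2+130 = 245 → 00 f5.

00f5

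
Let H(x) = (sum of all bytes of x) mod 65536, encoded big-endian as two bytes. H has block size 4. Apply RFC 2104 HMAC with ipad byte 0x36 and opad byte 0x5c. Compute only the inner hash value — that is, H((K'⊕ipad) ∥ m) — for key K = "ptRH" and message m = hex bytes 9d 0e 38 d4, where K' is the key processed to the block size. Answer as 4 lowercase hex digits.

0321

Key "ptRH" = 70 74 52 48 is exactly B = 4 bytes: K' = 70 74 52 48.
K' ⊕ ipad = 46 42 64 7e.
Inner input = 46 42 64 7e ∥ 9d 0e 38 d4.
Inner hash: sum = 70+66+100+126+157+14+56+212 = 801 → 03 21.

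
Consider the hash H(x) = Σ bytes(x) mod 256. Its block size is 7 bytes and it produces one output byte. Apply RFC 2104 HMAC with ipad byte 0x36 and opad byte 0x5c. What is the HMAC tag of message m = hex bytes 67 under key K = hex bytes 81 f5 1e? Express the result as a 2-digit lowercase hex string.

19

Key hex bytes 81 f5 1e is 3 bytes ≤ B = 7; zero-pad to 7 bytes: K' = 81 f5 1e 00 00 00 00.
K' ⊕ ipad = b7 c3 28 36 36 36 36.  K' ⊕ opad = dd a9 42 5c 5c 5c 5c.
Inner input = (K'⊕ipad) ∥ m = b7 c3 28 36 36 36 36 ∥ 67.
Inner hash: sum = 183+195+40+54+54+54+54+103 = 737; mod 256 = 225 → e1.
Outer input = (K'⊕opad) ∥ inner = dd a9 42 5c 5c 5c 5c ∥ e1.
Outer hash (tag): sum = 221+169+66+92+92+92+92+225 = 1049; mod 256 = 25 → 19.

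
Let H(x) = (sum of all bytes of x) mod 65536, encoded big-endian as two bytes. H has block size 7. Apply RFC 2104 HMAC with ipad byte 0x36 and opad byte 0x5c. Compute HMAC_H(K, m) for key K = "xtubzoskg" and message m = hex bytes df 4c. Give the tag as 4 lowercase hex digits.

0310

Key "xtubzoskg" = 78 74 75 62 7a 6f 73 6b 67 is 9 bytes > B = 7, so hash it first: H(key) = 03 f1, then zero-pad to 7 bytes: K' = 03 f1 00 00 00 00 00.
K' ⊕ ipad = 35 c7 36 36 36 36 36.  K' ⊕ opad = 5f ad 5c 5c 5c 5c 5c.
Inner input = (K'⊕ipad) ∥ m = 35 c7 36 36 36 36 36 ∥ df 4c.
Inner hash: sum = 53+199+54+54+54+54+54+223+76 = 821 → 03 35.
Outer input = (K'⊕opad) ∥ inner = 5f ad 5c 5c 5c 5c 5c ∥ 03 35.
Outer hash (tag): sum = 95+173+92+92+92+92+92+3+53 = 784 → 03 10.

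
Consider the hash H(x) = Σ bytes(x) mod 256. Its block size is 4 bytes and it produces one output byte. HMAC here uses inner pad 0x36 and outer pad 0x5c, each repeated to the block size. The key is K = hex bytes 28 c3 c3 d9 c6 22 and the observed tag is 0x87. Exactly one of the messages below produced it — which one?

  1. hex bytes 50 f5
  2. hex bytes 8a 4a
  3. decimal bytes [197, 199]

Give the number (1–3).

1

Key hex bytes 28 c3 c3 d9 c6 22 is 6 bytes > B = 4, so hash it first: H(key) = 6f, then zero-pad to 4 bytes: K' = 6f 00 00 00.
K' ⊕ ipad = 59 36 36 36; K' ⊕ opad = 33 5c 5c 5c.
m1: inner = H(59 36 36 36 50 f5) = 40; tag = H(33 5c 5c 5c 40) = 87 ← matches
m2: inner = H(59 36 36 36 8a 4a) = cf; tag = H(33 5c 5c 5c cf) = 16
m3: inner = H(59 36 36 36 c5 c7) = 87; tag = H(33 5c 5c 5c 87) = ce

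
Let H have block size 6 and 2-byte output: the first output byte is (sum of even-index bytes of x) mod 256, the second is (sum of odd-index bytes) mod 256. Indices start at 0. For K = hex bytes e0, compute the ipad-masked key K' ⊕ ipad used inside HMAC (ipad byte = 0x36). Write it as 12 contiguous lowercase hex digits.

d63636363636

Key hex bytes e0 is 1 byte ≤ B = 6; zero-pad to 6 bytes: K' = e0 00 00 00 00 00.
XOR each byte with 0x36: e0⊕36=d6, 00⊕36=36, 00⊕36=36, 00⊕36=36, 00⊕36=36, 00⊕36=36.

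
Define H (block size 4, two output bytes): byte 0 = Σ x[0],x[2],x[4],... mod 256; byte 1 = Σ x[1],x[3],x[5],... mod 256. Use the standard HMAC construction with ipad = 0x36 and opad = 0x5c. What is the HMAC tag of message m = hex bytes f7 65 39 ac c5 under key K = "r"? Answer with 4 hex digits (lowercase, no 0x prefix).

f935

Key "r" = 72 is 1 byte ≤ B = 4; zero-pad to 4 bytes: K' = 72 00 00 00.
K' ⊕ ipad = 44 36 36 36.  K' ⊕ opad = 2e 5c 5c 5c.
Inner input = (K'⊕ipad) ∥ m = 44 36 36 36 ∥ f7 65 39 ac c5.
Inner hash: even-index sum = 623 mod 256 = 111; odd-index sum = 381 mod 256 = 125 → 6f 7d.
Outer input = (K'⊕opad) ∥ inner = 2e 5c 5c 5c ∥ 6f 7d.
Outer hash (tag): even-index sum = 249 mod 256 = 249; odd-index sum = 309 mod 256 = 53 → f9 35.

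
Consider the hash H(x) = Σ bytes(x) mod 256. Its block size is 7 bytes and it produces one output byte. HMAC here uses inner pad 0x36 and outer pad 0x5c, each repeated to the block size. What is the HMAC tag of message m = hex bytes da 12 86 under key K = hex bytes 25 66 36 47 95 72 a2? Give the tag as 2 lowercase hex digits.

Key hex bytes 25 66 36 47 95 72 a2 is exactly B = 7 bytes: K' = 25 66 36 47 95 72 a2.
K' ⊕ ipad = 13 50 00 71 a3 44 94.  K' ⊕ opad = 79 3a 6a 1b c9 2e fe.
Inner input = (K'⊕ipad) ∥ m = 13 50 00 71 a3 44 94 ∥ da 12 86.
Inner hash: sum = 19+80+0+113+163+68+148+218+18+134 = 961; mod 256 = 193 → c1.
Outer input = (K'⊕opad) ∥ inner = 79 3a 6a 1b c9 2e fe ∥ c1.
Outer hash (tag): sum = 121+58+106+27+201+46+254+193 = 1006; mod 256 = 238 → ee.

ee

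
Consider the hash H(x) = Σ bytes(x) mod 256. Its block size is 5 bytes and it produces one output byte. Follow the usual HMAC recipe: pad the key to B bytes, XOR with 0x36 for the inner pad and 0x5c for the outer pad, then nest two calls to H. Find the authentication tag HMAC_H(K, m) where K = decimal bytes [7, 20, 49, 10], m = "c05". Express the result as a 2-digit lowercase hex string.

Key decimal bytes [7, 20, 49, 10] = 07 14 31 0a is 4 bytes ≤ B = 5; zero-pad to 5 bytes: K' = 07 14 31 0a 00.
K' ⊕ ipad = 31 22 07 3c 36.  K' ⊕ opad = 5b 48 6d 56 5c.
Inner input = (K'⊕ipad) ∥ m = 31 22 07 3c 36 ∥ 63 30 35.
Inner hash: sum = 49+34+7+60+54+99+48+53 = 404; mod 256 = 148 → 94.
Outer input = (K'⊕opad) ∥ inner = 5b 48 6d 56 5c ∥ 94.
Outer hash (tag): sum = 91+72+109+86+92+148 = 598; mod 256 = 86 → 56.

56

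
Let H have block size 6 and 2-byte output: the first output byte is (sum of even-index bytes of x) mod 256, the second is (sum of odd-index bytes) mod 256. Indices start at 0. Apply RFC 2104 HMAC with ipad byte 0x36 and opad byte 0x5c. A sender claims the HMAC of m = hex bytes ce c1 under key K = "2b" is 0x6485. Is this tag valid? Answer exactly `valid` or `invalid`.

invalid

Key "2b" = 32 62 is 2 bytes ≤ B = 6; zero-pad to 6 bytes: K' = 32 62 00 00 00 00.
K' ⊕ ipad = 04 54 36 36 36 36; K' ⊕ opad = 6e 3e 5c 5c 5c 5c.
Inner hash: even-index sum = 318 mod 256 = 62; odd-index sum = 385 mod 256 = 129 → 3e 81.
Outer hash (recomputed tag): even-index sum = 356 mod 256 = 100; odd-index sum = 375 mod 256 = 119 → 64 77.
Recomputed tag = 6477; claimed = 6485 → mismatch.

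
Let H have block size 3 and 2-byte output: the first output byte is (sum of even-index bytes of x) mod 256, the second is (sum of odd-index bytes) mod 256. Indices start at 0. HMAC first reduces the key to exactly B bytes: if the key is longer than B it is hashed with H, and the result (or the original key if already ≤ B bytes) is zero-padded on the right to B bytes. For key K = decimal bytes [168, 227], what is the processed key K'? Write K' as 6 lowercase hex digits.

a8e300

Key decimal bytes [168, 227] = a8 e3 is 2 bytes ≤ B = 3; zero-pad to 3 bytes: K' = a8 e3 00.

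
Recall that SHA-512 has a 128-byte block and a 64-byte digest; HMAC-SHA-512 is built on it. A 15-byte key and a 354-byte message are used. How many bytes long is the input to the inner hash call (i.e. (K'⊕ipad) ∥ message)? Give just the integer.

482

Key is 15 ≤ 128 bytes, zero-padded: |K'| = 128.
Inner input = (K'⊕ipad) ∥ m → 128 + 354 = 482 bytes.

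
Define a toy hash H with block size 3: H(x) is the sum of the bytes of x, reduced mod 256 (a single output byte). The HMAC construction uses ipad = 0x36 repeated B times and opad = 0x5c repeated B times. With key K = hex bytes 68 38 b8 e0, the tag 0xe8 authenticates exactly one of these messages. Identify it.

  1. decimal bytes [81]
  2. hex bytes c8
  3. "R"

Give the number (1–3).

Key hex bytes 68 38 b8 e0 is 4 bytes > B = 3, so hash it first: H(key) = 38, then zero-pad to 3 bytes: K' = 38 00 00.
K' ⊕ ipad = 0e 36 36; K' ⊕ opad = 64 5c 5c.
m1: inner = H(0e 36 36 51) = cb; tag = H(64 5c 5c cb) = e7
m2: inner = H(0e 36 36 c8) = 42; tag = H(64 5c 5c 42) = 5e
m3: inner = H(0e 36 36 52) = cc; tag = H(64 5c 5c cc) = e8 ← matches

3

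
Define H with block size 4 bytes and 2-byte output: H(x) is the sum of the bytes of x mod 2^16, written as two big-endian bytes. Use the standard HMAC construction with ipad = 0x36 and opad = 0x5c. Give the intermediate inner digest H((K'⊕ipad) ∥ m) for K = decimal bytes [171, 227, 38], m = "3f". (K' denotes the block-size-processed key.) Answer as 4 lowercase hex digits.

0251

Key decimal bytes [171, 227, 38] = ab e3 26 is 3 bytes ≤ B = 4; zero-pad to 4 bytes: K' = ab e3 26 00.
K' ⊕ ipad = 9d d5 10 36.
Inner input = 9d d5 10 36 ∥ 33 66.
Inner hash: sum = 157+213+16+54+51+102 = 593 → 02 51.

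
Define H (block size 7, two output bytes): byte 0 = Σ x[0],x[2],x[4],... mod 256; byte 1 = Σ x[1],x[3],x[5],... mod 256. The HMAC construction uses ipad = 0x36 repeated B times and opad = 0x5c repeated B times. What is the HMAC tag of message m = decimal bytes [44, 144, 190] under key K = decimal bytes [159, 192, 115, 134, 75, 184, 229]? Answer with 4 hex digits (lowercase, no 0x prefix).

Key decimal bytes [159, 192, 115, 134, 75, 184, 229] = 9f c0 73 86 4b b8 e5 is exactly B = 7 bytes: K' = 9f c0 73 86 4b b8 e5.
K' ⊕ ipad = a9 f6 45 b0 7d 8e d3.  K' ⊕ opad = c3 9c 2f da 17 e4 b9.
Inner input = (K'⊕ipad) ∥ m = a9 f6 45 b0 7d 8e d3 ∥ 2c 90 be.
Inner hash: even-index sum = 718 mod 256 = 206; odd-index sum = 798 mod 256 = 30 → ce 1e.
Outer input = (K'⊕opad) ∥ inner = c3 9c 2f da 17 e4 b9 ∥ ce 1e.
Outer hash (tag): even-index sum = 480 mod 256 = 224; odd-index sum = 808 mod 256 = 40 → e0 28.

e028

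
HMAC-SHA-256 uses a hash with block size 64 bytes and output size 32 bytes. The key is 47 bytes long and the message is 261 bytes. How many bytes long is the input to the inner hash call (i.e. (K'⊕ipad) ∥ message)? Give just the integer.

325

Key is 47 ≤ 64 bytes, zero-padded: |K'| = 64.
Inner input = (K'⊕ipad) ∥ m → 64 + 261 = 325 bytes.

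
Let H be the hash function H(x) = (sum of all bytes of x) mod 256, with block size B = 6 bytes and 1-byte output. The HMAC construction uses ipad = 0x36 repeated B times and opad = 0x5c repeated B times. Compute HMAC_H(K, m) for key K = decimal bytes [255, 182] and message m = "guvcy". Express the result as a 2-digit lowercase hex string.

Key decimal bytes [255, 182] = ff b6 is 2 bytes ≤ B = 6; zero-pad to 6 bytes: K' = ff b6 00 00 00 00.
K' ⊕ ipad = c9 80 36 36 36 36.  K' ⊕ opad = a3 ea 5c 5c 5c 5c.
Inner input = (K'⊕ipad) ∥ m = c9 80 36 36 36 36 ∥ 67 75 76 63 79.
Inner hash: sum = 201+128+54+54+54+54+103+117+118+99+121 = 1103; mod 256 = 79 → 4f.
Outer input = (K'⊕opad) ∥ inner = a3 ea 5c 5c 5c 5c ∥ 4f.
Outer hash (tag): sum = 163+234+92+92+92+92+79 = 844; mod 256 = 76 → 4c.

4c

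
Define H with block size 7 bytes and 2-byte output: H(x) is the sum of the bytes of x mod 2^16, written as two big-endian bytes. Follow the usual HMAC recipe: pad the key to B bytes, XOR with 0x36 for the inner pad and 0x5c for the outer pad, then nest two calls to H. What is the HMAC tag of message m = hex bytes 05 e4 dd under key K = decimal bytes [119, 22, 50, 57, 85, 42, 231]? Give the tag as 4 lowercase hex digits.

030f

Key decimal bytes [119, 22, 50, 57, 85, 42, 231] = 77 16 32 39 55 2a e7 is exactly B = 7 bytes: K' = 77 16 32 39 55 2a e7.
K' ⊕ ipad = 41 20 04 0f 63 1c d1.  K' ⊕ opad = 2b 4a 6e 65 09 76 bb.
Inner input = (K'⊕ipad) ∥ m = 41 20 04 0f 63 1c d1 ∥ 05 e4 dd.
Inner hash: sum = 65+32+4+15+99+28+209+5+228+221 = 906 → 03 8a.
Outer input = (K'⊕opad) ∥ inner = 2b 4a 6e 65 09 76 bb ∥ 03 8a.
Outer hash (tag): sum = 43+74+110+101+9+118+187+3+138 = 783 → 03 0f.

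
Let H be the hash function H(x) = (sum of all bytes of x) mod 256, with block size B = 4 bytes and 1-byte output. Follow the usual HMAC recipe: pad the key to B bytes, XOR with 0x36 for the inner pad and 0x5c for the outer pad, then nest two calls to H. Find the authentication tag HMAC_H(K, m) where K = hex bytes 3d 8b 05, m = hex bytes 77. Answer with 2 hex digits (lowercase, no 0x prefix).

95

Key hex bytes 3d 8b 05 is 3 bytes ≤ B = 4; zero-pad to 4 bytes: K' = 3d 8b 05 00.
K' ⊕ ipad = 0b bd 33 36.  K' ⊕ opad = 61 d7 59 5c.
Inner input = (K'⊕ipad) ∥ m = 0b bd 33 36 ∥ 77.
Inner hash: sum = 11+189+51+54+119 = 424; mod 256 = 168 → a8.
Outer input = (K'⊕opad) ∥ inner = 61 d7 59 5c ∥ a8.
Outer hash (tag): sum = 97+215+89+92+168 = 661; mod 256 = 149 → 95.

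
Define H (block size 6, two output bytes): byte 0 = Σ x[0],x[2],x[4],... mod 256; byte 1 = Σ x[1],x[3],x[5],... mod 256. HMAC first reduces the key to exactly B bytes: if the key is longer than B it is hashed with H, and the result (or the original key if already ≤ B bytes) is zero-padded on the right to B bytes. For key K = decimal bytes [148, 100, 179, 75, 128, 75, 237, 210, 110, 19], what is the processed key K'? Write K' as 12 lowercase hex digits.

|K| = 10 > B = 6, so first hash the key.
H(K): even-index sum = 802 mod 256 = 34; odd-index sum = 479 mod 256 = 223 → 22 df.
Zero-pad H(K) = 22 df to 6 bytes: K' = 22 df 00 00 00 00.

22df00000000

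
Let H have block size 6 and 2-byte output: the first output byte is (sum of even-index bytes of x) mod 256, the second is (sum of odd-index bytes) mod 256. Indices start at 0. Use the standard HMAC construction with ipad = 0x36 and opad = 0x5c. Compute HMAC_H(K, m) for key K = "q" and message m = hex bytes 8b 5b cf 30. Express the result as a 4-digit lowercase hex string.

Key "q" = 71 is 1 byte ≤ B = 6; zero-pad to 6 bytes: K' = 71 00 00 00 00 00.
K' ⊕ ipad = 47 36 36 36 36 36.  K' ⊕ opad = 2d 5c 5c 5c 5c 5c.
Inner input = (K'⊕ipad) ∥ m = 47 36 36 36 36 36 ∥ 8b 5b cf 30.
Inner hash: even-index sum = 525 mod 256 = 13; odd-index sum = 301 mod 256 = 45 → 0d 2d.
Outer input = (K'⊕opad) ∥ inner = 2d 5c 5c 5c 5c 5c ∥ 0d 2d.
Outer hash (tag): even-index sum = 242 mod 256 = 242; odd-index sum = 321 mod 256 = 65 → f2 41.

f241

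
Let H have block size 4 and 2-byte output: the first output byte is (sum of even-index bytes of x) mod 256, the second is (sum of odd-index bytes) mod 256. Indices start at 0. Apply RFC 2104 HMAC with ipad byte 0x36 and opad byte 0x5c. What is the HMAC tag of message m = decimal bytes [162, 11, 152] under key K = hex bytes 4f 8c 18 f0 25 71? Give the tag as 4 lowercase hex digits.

5629

Key hex bytes 4f 8c 18 f0 25 71 is 6 bytes > B = 4, so hash it first: H(key) = 8c ed, then zero-pad to 4 bytes: K' = 8c ed 00 00.
K' ⊕ ipad = ba db 36 36.  K' ⊕ opad = d0 b1 5c 5c.
Inner input = (K'⊕ipad) ∥ m = ba db 36 36 ∥ a2 0b 98.
Inner hash: even-index sum = 554 mod 256 = 42; odd-index sum = 284 mod 256 = 28 → 2a 1c.
Outer input = (K'⊕opad) ∥ inner = d0 b1 5c 5c ∥ 2a 1c.
Outer hash (tag): even-index sum = 342 mod 256 = 86; odd-index sum = 297 mod 256 = 41 → 56 29.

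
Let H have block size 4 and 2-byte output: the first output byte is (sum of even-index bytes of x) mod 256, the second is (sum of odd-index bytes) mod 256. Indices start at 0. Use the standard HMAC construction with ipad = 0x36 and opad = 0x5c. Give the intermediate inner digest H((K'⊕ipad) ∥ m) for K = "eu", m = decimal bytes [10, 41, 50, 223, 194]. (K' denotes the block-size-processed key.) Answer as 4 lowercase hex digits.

Key "eu" = 65 75 is 2 bytes ≤ B = 4; zero-pad to 4 bytes: K' = 65 75 00 00.
K' ⊕ ipad = 53 43 36 36.
Inner input = 53 43 36 36 ∥ 0a 29 32 df c2.
Inner hash: even-index sum = 391 mod 256 = 135; odd-index sum = 385 mod 256 = 129 → 87 81.

8781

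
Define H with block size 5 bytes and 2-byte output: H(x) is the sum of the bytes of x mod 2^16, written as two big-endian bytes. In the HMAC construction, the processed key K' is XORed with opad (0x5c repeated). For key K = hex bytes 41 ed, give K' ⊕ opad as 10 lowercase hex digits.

Key hex bytes 41 ed is 2 bytes ≤ B = 5; zero-pad to 5 bytes: K' = 41 ed 00 00 00.
XOR each byte with 0x5c: 41⊕5c=1d, ed⊕5c=b1, 00⊕5c=5c, 00⊕5c=5c, 00⊕5c=5c.

1db15c5c5c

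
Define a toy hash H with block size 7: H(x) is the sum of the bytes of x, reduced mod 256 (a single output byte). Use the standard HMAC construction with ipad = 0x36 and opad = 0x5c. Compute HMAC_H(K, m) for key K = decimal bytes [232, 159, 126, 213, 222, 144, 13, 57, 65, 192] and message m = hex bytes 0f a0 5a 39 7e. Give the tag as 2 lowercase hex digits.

Key decimal bytes [232, 159, 126, 213, 222, 144, 13, 57, 65, 192] = e8 9f 7e d5 de 90 0d 39 41 c0 is 10 bytes > B = 7, so hash it first: H(key) = 8f, then zero-pad to 7 bytes: K' = 8f 00 00 00 00 00 00.
K' ⊕ ipad = b9 36 36 36 36 36 36.  K' ⊕ opad = d3 5c 5c 5c 5c 5c 5c.
Inner input = (K'⊕ipad) ∥ m = b9 36 36 36 36 36 36 ∥ 0f a0 5a 39 7e.
Inner hash: sum = 185+54+54+54+54+54+54+15+160+90+57+126 = 957; mod 256 = 189 → bd.
Outer input = (K'⊕opad) ∥ inner = d3 5c 5c 5c 5c 5c 5c ∥ bd.
Outer hash (tag): sum = 211+92+92+92+92+92+92+189 = 952; mod 256 = 184 → b8.

b8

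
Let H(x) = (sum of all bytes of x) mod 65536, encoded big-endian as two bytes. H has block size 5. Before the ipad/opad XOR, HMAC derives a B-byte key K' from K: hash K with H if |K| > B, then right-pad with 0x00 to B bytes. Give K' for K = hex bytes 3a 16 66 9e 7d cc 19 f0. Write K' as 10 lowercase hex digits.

|K| = 8 > B = 5, so first hash the key.
H(K): sum = 58+22+102+158+125+204+25+240 = 934 → 03 a6.
Zero-pad H(K) = 03 a6 to 5 bytes: K' = 03 a6 00 00 00.

03a6000000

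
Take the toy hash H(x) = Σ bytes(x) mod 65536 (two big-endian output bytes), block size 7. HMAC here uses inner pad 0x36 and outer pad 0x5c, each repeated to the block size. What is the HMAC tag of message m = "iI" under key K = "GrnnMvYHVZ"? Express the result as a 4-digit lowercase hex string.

03b6

Key "GrnnMvYHVZ" = 47 72 6e 6e 4d 76 59 48 56 5a is 10 bytes > B = 7, so hash it first: H(key) = 03 a9, then zero-pad to 7 bytes: K' = 03 a9 00 00 00 00 00.
K' ⊕ ipad = 35 9f 36 36 36 36 36.  K' ⊕ opad = 5f f5 5c 5c 5c 5c 5c.
Inner input = (K'⊕ipad) ∥ m = 35 9f 36 36 36 36 36 ∥ 69 49.
Inner hash: sum = 53+159+54+54+54+54+54+105+73 = 660 → 02 94.
Outer input = (K'⊕opad) ∥ inner = 5f f5 5c 5c 5c 5c 5c ∥ 02 94.
Outer hash (tag): sum = 95+245+92+92+92+92+92+2+148 = 950 → 03 b6.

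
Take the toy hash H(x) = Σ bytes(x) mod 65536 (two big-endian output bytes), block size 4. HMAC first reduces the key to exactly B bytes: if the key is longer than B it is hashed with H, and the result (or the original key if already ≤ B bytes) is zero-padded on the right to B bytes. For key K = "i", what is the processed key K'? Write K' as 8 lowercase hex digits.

Key "i" = 69 is 1 byte ≤ B = 4; zero-pad to 4 bytes: K' = 69 00 00 00.

69000000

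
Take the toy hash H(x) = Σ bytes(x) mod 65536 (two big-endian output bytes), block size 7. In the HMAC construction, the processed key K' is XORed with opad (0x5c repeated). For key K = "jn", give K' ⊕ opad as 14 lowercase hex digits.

Key "jn" = 6a 6e is 2 bytes ≤ B = 7; zero-pad to 7 bytes: K' = 6a 6e 00 00 00 00 00.
XOR each byte with 0x5c: 6a⊕5c=36, 6e⊕5c=32, 00⊕5c=5c, 00⊕5c=5c, 00⊕5c=5c, 00⊕5c=5c, 00⊕5c=5c.

36325c5c5c5c5c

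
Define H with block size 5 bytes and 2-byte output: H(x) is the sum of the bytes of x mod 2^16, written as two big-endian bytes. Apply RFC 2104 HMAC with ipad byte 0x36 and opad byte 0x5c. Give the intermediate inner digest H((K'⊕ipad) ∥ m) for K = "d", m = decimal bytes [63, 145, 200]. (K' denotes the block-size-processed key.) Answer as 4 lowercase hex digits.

02c2

Key "d" = 64 is 1 byte ≤ B = 5; zero-pad to 5 bytes: K' = 64 00 00 00 00.
K' ⊕ ipad = 52 36 36 36 36.
Inner input = 52 36 36 36 36 ∥ 3f 91 c8.
Inner hash: sum = 82+54+54+54+54+63+145+200 = 706 → 02 c2.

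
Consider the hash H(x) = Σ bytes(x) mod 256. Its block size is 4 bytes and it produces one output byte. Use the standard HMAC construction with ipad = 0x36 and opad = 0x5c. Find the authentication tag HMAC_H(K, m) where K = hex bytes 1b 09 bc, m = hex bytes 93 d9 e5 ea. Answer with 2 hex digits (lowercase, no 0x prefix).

3f

Key hex bytes 1b 09 bc is 3 bytes ≤ B = 4; zero-pad to 4 bytes: K' = 1b 09 bc 00.
K' ⊕ ipad = 2d 3f 8a 36.  K' ⊕ opad = 47 55 e0 5c.
Inner input = (K'⊕ipad) ∥ m = 2d 3f 8a 36 ∥ 93 d9 e5 ea.
Inner hash: sum = 45+63+138+54+147+217+229+234 = 1127; mod 256 = 103 → 67.
Outer input = (K'⊕opad) ∥ inner = 47 55 e0 5c ∥ 67.
Outer hash (tag): sum = 71+85+224+92+103 = 575; mod 256 = 63 → 3f.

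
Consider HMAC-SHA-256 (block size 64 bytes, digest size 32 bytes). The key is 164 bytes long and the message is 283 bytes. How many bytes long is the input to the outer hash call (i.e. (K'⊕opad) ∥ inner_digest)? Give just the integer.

Key is 164 > 64 bytes, so it is hashed to 32 bytes then zero-padded to 64: |K'| = 64.
Outer input = (K'⊕opad) ∥ H(inner) → 64 + 32 = 96 bytes.

96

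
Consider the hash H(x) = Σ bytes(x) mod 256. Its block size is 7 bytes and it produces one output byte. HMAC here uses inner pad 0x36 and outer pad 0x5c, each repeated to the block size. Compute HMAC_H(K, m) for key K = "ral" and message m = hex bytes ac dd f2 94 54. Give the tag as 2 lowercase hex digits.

Key "ral" = 72 61 6c is 3 bytes ≤ B = 7; zero-pad to 7 bytes: K' = 72 61 6c 00 00 00 00.
K' ⊕ ipad = 44 57 5a 36 36 36 36.  K' ⊕ opad = 2e 3d 30 5c 5c 5c 5c.
Inner input = (K'⊕ipad) ∥ m = 44 57 5a 36 36 36 36 ∥ ac dd f2 94 54.
Inner hash: sum = 68+87+90+54+54+54+54+172+221+242+148+84 = 1328; mod 256 = 48 → 30.
Outer input = (K'⊕opad) ∥ inner = 2e 3d 30 5c 5c 5c 5c ∥ 30.
Outer hash (tag): sum = 46+61+48+92+92+92+92+48 = 571; mod 256 = 59 → 3b.

3b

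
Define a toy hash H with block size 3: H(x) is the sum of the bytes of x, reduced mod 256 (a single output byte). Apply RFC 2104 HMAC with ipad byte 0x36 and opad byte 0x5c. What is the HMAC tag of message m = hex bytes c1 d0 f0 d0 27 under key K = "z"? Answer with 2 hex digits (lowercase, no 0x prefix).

Key "z" = 7a is 1 byte ≤ B = 3; zero-pad to 3 bytes: K' = 7a 00 00.
K' ⊕ ipad = 4c 36 36.  K' ⊕ opad = 26 5c 5c.
Inner input = (K'⊕ipad) ∥ m = 4c 36 36 ∥ c1 d0 f0 d0 27.
Inner hash: sum = 76+54+54+193+208+240+208+39 = 1072; mod 256 = 48 → 30.
Outer input = (K'⊕opad) ∥ inner = 26 5c 5c ∥ 30.
Outer hash (tag): sum = 38+92+92+48 = 270; mod 256 = 14 → 0e.

0e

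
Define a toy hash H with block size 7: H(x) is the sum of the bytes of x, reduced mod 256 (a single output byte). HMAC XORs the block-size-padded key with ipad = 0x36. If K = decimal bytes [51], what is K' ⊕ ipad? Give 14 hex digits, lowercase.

05363636363636

Key decimal bytes [51] = 33 is 1 byte ≤ B = 7; zero-pad to 7 bytes: K' = 33 00 00 00 00 00 00.
XOR each byte with 0x36: 33⊕36=05, 00⊕36=36, 00⊕36=36, 00⊕36=36, 00⊕36=36, 00⊕36=36, 00⊕36=36.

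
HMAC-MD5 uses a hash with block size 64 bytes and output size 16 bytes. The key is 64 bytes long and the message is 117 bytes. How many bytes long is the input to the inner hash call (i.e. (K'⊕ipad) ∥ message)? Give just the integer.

Key is 64 ≤ 64 bytes, zero-padded: |K'| = 64.
Inner input = (K'⊕ipad) ∥ m → 64 + 117 = 181 bytes.

181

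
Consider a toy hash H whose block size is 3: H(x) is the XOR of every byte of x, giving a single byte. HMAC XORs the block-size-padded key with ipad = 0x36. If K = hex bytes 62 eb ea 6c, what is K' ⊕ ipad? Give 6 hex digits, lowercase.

Key hex bytes 62 eb ea 6c is 4 bytes > B = 3, so hash it first: H(key) = 0f, then zero-pad to 3 bytes: K' = 0f 00 00.
XOR each byte with 0x36: 0f⊕36=39, 00⊕36=36, 00⊕36=36.

393636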